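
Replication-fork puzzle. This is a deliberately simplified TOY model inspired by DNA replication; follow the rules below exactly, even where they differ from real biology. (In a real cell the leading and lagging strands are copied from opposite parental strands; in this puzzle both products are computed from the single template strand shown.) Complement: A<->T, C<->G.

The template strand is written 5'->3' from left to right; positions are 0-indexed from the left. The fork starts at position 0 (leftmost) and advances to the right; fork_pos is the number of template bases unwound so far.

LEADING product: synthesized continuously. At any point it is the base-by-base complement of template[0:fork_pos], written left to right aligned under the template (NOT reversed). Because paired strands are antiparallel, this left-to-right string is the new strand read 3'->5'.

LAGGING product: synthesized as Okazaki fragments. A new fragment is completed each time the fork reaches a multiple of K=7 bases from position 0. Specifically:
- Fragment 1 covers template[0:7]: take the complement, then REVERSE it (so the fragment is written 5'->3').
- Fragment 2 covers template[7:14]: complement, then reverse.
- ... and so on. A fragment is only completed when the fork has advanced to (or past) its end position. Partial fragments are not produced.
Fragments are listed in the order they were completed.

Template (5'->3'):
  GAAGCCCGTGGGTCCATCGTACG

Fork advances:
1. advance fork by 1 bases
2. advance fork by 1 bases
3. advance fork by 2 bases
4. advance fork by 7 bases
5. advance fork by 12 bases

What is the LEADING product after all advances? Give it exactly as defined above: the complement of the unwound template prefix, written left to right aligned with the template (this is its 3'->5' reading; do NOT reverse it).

Step 1: advance 1 -> fork_pos = 0 + 1 = 1.
Step 2: advance 1 -> fork_pos = 1 + 1 = 2.
Step 3: advance 2 -> fork_pos = 2 + 2 = 4.
Step 4: advance 7 -> fork_pos = 4 + 7 = 11.
Step 5: advance 12 -> fork_pos = 11 + 12 = 23.
Unwound prefix: template[0:23] = GAAGCCCGTGGGTCCATCGTACG
Complement it base by base (A<->T, C<->G), keeping left-to-right order:
  [0:5] GAAGC -> CTTCG
  [5:10] CCGTG -> GGCAC
  [10:15] GGTCC -> CCAGG
  [15:20] ATCGT -> TAGCA
  [20:23] ACG -> TGC
Concatenate: CTTCGGGCACCCAGGTAGCATGC (length 23; written aligned with the template, i.e. 3'->5').

Answer: CTTCGGGCACCCAGGTAGCATGC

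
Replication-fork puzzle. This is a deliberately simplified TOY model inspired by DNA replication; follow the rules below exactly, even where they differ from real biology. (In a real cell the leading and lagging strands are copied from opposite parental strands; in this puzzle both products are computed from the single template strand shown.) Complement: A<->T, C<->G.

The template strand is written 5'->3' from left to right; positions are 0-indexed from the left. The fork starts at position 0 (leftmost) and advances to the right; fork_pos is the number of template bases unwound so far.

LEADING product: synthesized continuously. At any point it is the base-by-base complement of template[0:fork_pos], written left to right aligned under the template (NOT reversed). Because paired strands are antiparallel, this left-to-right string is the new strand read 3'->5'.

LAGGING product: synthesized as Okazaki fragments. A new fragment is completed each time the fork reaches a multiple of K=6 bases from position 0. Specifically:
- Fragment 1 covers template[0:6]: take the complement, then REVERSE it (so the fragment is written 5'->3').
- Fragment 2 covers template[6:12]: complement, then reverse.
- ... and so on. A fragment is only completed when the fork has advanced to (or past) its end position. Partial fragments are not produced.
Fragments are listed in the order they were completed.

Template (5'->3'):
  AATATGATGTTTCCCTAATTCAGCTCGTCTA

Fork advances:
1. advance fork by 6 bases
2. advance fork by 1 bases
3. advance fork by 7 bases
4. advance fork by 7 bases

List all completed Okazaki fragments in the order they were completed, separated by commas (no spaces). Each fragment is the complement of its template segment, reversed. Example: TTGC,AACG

Answer: CATATT,AAACAT,TTAGGG

Derivation:
Step 1: advance 6 -> fork_pos = 0 + 6 = 6. Reached multiple(s) of 6: 6 -> fragment 1 completed (1 total).
Step 2: advance 1 -> fork_pos = 6 + 1 = 7. Next multiple of 6 is 12 (not reached); still 1 fragment(s).
Step 3: advance 7 -> fork_pos = 7 + 7 = 14. Reached multiple(s) of 6: 12 -> fragment 2 completed (2 total).
Step 4: advance 7 -> fork_pos = 14 + 7 = 21. Reached multiple(s) of 6: 18 -> fragment 3 completed (3 total).
Final fork_pos = 21, so 3 fragment(s) are complete. Build each: template segment -> complement -> reverse.
Fragment 1: template[0:6] = AATATG -> complement TTATAC -> reversed CATATT
Fragment 2: template[6:12] = ATGTTT -> complement TACAAA -> reversed AAACAT
Fragment 3: template[12:18] = CCCTAA -> complement GGGATT -> reversed TTAGGG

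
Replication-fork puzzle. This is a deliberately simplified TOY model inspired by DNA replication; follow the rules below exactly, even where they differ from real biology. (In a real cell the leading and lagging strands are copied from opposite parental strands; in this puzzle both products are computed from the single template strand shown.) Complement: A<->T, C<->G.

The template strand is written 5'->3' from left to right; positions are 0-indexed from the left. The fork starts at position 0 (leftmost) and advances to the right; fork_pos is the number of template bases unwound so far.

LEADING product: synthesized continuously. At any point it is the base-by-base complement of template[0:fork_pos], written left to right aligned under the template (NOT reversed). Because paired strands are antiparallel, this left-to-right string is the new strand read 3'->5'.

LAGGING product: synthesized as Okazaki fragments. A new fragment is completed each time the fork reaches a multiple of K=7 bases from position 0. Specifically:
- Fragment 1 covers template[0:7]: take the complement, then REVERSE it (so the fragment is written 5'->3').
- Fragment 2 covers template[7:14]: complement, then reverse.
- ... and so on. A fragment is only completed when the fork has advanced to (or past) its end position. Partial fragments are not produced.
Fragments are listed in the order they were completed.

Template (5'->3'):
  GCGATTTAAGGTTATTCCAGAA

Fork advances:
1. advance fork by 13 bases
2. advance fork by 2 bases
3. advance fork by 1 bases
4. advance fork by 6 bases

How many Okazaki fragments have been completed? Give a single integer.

Step 1: advance 13 -> fork_pos = 0 + 13 = 13. Reached multiple(s) of 7: 7 -> fragment 1 completed (1 total).
Step 2: advance 2 -> fork_pos = 13 + 2 = 15. Reached multiple(s) of 7: 14 -> fragment 2 completed (2 total).
Step 3: advance 1 -> fork_pos = 15 + 1 = 16. Next multiple of 7 is 21 (not reached); still 2 fragment(s).
Step 4: advance 6 -> fork_pos = 16 + 6 = 22. Reached multiple(s) of 7: 21 -> fragment 3 completed (3 total).
Check: final fork_pos = 22; the multiples of 7 that are <= 22 are 7..21 -> 22 // 7 = 3 completed fragment(s).

Answer: 3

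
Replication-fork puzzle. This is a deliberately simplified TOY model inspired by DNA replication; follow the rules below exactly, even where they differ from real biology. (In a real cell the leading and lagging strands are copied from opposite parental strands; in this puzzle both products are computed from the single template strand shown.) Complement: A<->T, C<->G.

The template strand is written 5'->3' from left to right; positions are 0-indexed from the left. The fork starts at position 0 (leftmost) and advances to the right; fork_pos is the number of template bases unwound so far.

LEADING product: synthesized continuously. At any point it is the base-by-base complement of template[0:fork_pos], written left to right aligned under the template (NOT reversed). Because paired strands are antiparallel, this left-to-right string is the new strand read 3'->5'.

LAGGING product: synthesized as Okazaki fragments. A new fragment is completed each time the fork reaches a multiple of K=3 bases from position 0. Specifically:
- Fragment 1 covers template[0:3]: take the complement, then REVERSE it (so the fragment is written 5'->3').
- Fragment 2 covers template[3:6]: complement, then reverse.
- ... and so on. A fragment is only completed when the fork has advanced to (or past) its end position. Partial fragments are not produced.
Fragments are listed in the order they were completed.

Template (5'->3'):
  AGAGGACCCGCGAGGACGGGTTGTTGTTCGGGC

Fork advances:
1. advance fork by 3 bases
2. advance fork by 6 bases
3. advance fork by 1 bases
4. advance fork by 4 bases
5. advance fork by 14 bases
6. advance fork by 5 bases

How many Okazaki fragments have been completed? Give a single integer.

Step 1: advance 3 -> fork_pos = 0 + 3 = 3. Reached multiple(s) of 3: 3 -> fragment 1 completed (1 total).
Step 2: advance 6 -> fork_pos = 3 + 6 = 9. Reached multiple(s) of 3: 6, 9 -> fragments 2-3 completed (3 total).
Step 3: advance 1 -> fork_pos = 9 + 1 = 10. Next multiple of 3 is 12 (not reached); still 3 fragment(s).
Step 4: advance 4 -> fork_pos = 10 + 4 = 14. Reached multiple(s) of 3: 12 -> fragment 4 completed (4 total).
Step 5: advance 14 -> fork_pos = 14 + 14 = 28. Reached multiple(s) of 3: 15, 18, 21, 24, 27 -> fragments 5-9 completed (9 total).
Step 6: advance 5 -> fork_pos = 28 + 5 = 33. Reached multiple(s) of 3: 30, 33 -> fragments 10-11 completed (11 total).
Check: final fork_pos = 33; the multiples of 3 that are <= 33 are 3..33 -> 33 // 3 = 11 completed fragment(s).

Answer: 11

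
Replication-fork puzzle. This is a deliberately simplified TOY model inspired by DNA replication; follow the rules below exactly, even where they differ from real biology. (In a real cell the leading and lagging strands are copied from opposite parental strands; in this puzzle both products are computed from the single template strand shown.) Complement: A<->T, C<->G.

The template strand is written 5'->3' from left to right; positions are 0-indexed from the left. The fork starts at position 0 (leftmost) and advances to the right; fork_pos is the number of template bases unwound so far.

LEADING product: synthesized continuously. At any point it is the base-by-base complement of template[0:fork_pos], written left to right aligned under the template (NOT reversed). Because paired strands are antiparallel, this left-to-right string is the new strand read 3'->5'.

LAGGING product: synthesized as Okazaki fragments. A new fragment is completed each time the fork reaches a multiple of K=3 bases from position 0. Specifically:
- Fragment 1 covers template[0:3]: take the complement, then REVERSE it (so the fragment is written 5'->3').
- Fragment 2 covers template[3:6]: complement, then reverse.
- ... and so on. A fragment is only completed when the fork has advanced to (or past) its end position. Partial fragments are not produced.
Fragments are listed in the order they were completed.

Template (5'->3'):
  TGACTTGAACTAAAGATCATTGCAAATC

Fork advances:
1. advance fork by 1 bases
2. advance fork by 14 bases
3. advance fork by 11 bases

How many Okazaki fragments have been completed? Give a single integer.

Step 1: advance 1 -> fork_pos = 0 + 1 = 1. Next multiple of 3 is 3 (not reached); still 0 fragment(s).
Step 2: advance 14 -> fork_pos = 1 + 14 = 15. Reached multiple(s) of 3: 3, 6, 9, 12, 15 -> fragments 1-5 completed (5 total).
Step 3: advance 11 -> fork_pos = 15 + 11 = 26. Reached multiple(s) of 3: 18, 21, 24 -> fragments 6-8 completed (8 total).
Check: final fork_pos = 26; the multiples of 3 that are <= 26 are 3..24 -> 26 // 3 = 8 completed fragment(s).

Answer: 8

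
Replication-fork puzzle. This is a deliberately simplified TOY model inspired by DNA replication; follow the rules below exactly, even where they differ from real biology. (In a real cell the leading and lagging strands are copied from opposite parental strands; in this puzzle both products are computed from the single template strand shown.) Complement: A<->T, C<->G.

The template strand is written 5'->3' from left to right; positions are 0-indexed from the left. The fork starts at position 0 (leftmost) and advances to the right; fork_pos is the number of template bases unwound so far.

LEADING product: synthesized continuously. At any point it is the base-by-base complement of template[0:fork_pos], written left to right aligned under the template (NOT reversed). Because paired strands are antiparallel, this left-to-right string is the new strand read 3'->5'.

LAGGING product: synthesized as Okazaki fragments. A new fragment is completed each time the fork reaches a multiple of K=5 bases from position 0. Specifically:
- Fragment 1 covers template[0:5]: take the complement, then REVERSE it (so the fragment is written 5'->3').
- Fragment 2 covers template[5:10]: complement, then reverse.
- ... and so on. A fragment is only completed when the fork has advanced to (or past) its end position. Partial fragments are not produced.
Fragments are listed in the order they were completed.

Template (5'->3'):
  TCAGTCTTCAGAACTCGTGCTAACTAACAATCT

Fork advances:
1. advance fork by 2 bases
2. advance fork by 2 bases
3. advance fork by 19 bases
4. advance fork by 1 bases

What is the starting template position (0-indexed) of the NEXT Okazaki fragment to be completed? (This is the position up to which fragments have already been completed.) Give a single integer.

Answer: 20

Derivation:
Step 1: advance 2 -> fork_pos = 0 + 2 = 2. Next multiple of 5 is 5 (not reached); still 0 fragment(s).
Step 2: advance 2 -> fork_pos = 2 + 2 = 4. Next multiple of 5 is 5 (not reached); still 0 fragment(s).
Step 3: advance 19 -> fork_pos = 4 + 19 = 23. Reached multiple(s) of 5: 5, 10, 15, 20 -> fragments 1-4 completed (4 total).
Step 4: advance 1 -> fork_pos = 23 + 1 = 24. Next multiple of 5 is 25 (not reached); still 4 fragment(s).
4 fragment(s) completed, covering template[0:20] (4 x 5 = 20). The next fragment, fragment 5, covers template[20:25], so it starts at position 20.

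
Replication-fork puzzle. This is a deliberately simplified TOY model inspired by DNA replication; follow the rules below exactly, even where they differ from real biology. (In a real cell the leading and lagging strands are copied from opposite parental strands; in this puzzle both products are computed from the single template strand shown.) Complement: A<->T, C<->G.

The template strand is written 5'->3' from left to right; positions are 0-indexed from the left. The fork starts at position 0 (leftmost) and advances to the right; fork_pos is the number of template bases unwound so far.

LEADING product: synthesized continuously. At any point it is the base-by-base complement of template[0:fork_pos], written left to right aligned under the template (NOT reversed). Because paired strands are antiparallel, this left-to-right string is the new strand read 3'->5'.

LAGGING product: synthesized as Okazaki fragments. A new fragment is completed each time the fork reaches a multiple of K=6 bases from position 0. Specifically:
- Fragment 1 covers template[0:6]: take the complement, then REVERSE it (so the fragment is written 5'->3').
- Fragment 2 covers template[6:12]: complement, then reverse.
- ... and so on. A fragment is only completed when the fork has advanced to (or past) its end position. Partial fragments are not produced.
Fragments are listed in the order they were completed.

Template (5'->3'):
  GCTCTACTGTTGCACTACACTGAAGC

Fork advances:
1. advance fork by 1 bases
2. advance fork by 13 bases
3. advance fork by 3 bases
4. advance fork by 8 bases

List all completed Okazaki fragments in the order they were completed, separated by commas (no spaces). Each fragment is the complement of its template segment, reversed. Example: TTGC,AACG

Answer: TAGAGC,CAACAG,GTAGTG,TTCAGT

Derivation:
Step 1: advance 1 -> fork_pos = 0 + 1 = 1. Next multiple of 6 is 6 (not reached); still 0 fragment(s).
Step 2: advance 13 -> fork_pos = 1 + 13 = 14. Reached multiple(s) of 6: 6, 12 -> fragments 1-2 completed (2 total).
Step 3: advance 3 -> fork_pos = 14 + 3 = 17. Next multiple of 6 is 18 (not reached); still 2 fragment(s).
Step 4: advance 8 -> fork_pos = 17 + 8 = 25. Reached multiple(s) of 6: 18, 24 -> fragments 3-4 completed (4 total).
Final fork_pos = 25, so 4 fragment(s) are complete. Build each: template segment -> complement -> reverse.
Fragment 1: template[0:6] = GCTCTA -> complement CGAGAT -> reversed TAGAGC
Fragment 2: template[6:12] = CTGTTG -> complement GACAAC -> reversed CAACAG
Fragment 3: template[12:18] = CACTAC -> complement GTGATG -> reversed GTAGTG
Fragment 4: template[18:24] = ACTGAA -> complement TGACTT -> reversed TTCAGT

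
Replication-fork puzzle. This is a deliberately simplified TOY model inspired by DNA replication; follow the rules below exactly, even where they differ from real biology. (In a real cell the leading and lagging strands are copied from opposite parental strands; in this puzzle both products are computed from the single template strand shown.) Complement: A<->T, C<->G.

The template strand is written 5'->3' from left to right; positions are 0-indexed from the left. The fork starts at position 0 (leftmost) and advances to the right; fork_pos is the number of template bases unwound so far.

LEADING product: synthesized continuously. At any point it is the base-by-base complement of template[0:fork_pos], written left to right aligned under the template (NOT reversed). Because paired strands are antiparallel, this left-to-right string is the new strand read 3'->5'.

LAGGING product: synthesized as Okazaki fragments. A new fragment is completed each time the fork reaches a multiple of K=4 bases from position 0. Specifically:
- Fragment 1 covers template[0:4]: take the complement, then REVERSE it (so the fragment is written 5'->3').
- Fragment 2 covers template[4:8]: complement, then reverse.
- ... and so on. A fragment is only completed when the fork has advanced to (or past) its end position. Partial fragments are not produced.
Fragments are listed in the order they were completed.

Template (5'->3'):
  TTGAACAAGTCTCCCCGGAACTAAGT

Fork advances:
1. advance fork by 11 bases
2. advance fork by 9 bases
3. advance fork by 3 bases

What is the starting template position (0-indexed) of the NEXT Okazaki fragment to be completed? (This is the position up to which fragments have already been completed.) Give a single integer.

Step 1: advance 11 -> fork_pos = 0 + 11 = 11. Reached multiple(s) of 4: 4, 8 -> fragments 1-2 completed (2 total).
Step 2: advance 9 -> fork_pos = 11 + 9 = 20. Reached multiple(s) of 4: 12, 16, 20 -> fragments 3-5 completed (5 total).
Step 3: advance 3 -> fork_pos = 20 + 3 = 23. Next multiple of 4 is 24 (not reached); still 5 fragment(s).
5 fragment(s) completed, covering template[0:20] (5 x 4 = 20). The next fragment, fragment 6, covers template[20:24], so it starts at position 20.

Answer: 20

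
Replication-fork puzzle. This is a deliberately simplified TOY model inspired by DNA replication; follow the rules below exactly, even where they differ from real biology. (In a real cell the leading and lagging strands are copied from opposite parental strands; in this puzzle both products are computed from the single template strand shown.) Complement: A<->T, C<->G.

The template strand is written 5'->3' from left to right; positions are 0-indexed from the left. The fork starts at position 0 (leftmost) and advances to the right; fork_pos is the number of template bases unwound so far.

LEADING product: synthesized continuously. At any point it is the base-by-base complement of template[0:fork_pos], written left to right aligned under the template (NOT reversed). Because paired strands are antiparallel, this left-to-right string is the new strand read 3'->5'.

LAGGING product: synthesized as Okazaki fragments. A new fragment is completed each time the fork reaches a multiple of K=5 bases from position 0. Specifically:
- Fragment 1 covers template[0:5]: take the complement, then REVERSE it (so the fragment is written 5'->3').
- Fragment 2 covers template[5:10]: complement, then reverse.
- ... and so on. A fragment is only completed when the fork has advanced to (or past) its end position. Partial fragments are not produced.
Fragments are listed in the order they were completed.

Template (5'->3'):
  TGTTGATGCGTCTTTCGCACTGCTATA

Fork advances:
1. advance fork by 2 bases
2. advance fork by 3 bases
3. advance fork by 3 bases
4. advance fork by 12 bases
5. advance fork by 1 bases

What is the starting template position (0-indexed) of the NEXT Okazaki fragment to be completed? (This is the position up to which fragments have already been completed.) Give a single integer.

Step 1: advance 2 -> fork_pos = 0 + 2 = 2. Next multiple of 5 is 5 (not reached); still 0 fragment(s).
Step 2: advance 3 -> fork_pos = 2 + 3 = 5. Reached multiple(s) of 5: 5 -> fragment 1 completed (1 total).
Step 3: advance 3 -> fork_pos = 5 + 3 = 8. Next multiple of 5 is 10 (not reached); still 1 fragment(s).
Step 4: advance 12 -> fork_pos = 8 + 12 = 20. Reached multiple(s) of 5: 10, 15, 20 -> fragments 2-4 completed (4 total).
Step 5: advance 1 -> fork_pos = 20 + 1 = 21. Next multiple of 5 is 25 (not reached); still 4 fragment(s).
4 fragment(s) completed, covering template[0:20] (4 x 5 = 20). The next fragment, fragment 5, covers template[20:25], so it starts at position 20.

Answer: 20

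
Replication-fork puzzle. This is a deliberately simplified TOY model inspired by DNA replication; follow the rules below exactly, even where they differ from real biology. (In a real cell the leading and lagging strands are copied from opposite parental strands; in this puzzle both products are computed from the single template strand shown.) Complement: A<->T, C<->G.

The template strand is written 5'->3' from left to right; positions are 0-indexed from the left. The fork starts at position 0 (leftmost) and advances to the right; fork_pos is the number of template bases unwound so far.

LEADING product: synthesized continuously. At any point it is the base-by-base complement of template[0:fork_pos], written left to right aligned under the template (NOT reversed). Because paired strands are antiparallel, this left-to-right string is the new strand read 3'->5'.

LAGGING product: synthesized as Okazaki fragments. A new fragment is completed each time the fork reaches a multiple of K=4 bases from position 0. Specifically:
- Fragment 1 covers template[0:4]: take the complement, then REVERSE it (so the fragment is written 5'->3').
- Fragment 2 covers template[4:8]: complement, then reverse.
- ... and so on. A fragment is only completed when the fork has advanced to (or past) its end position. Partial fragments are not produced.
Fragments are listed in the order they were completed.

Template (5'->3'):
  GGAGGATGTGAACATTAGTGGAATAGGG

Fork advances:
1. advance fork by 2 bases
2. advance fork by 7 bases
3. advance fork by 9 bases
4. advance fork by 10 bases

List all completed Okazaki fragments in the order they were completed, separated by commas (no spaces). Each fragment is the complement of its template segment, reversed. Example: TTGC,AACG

Answer: CTCC,CATC,TTCA,AATG,CACT,ATTC,CCCT

Derivation:
Step 1: advance 2 -> fork_pos = 0 + 2 = 2. Next multiple of 4 is 4 (not reached); still 0 fragment(s).
Step 2: advance 7 -> fork_pos = 2 + 7 = 9. Reached multiple(s) of 4: 4, 8 -> fragments 1-2 completed (2 total).
Step 3: advance 9 -> fork_pos = 9 + 9 = 18. Reached multiple(s) of 4: 12, 16 -> fragments 3-4 completed (4 total).
Step 4: advance 10 -> fork_pos = 18 + 10 = 28. Reached multiple(s) of 4: 20, 24, 28 -> fragments 5-7 completed (7 total).
Final fork_pos = 28, so 7 fragment(s) are complete. Build each: template segment -> complement -> reverse.
Fragment 1: template[0:4] = GGAG -> complement CCTC -> reversed CTCC
Fragment 2: template[4:8] = GATG -> complement CTAC -> reversed CATC
Fragment 3: template[8:12] = TGAA -> complement ACTT -> reversed TTCA
Fragment 4: template[12:16] = CATT -> complement GTAA -> reversed AATG
Fragment 5: template[16:20] = AGTG -> complement TCAC -> reversed CACT
Fragment 6: template[20:24] = GAAT -> complement CTTA -> reversed ATTC
Fragment 7: template[24:28] = AGGG -> complement TCCC -> reversed CCCT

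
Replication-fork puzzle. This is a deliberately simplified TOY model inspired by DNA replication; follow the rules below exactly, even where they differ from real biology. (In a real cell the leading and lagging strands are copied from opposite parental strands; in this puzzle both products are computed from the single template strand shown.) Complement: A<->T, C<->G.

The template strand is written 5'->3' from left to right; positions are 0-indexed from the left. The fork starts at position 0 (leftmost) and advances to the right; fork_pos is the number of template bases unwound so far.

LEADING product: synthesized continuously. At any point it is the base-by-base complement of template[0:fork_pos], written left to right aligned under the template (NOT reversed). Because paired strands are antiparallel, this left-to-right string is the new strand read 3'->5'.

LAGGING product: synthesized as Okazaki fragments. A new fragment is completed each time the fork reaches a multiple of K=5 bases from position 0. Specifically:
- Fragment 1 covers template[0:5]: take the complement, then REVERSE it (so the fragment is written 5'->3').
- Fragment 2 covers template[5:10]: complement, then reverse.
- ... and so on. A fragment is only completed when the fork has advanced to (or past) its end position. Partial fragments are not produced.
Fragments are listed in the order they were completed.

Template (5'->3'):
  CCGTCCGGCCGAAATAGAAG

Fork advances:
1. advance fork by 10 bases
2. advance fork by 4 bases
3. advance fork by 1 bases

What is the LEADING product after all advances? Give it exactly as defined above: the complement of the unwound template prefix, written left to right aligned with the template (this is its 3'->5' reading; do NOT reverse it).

Answer: GGCAGGCCGGCTTTA

Derivation:
Step 1: advance 10 -> fork_pos = 0 + 10 = 10.
Step 2: advance 4 -> fork_pos = 10 + 4 = 14.
Step 3: advance 1 -> fork_pos = 14 + 1 = 15.
Unwound prefix: template[0:15] = CCGTCCGGCCGAAAT
Complement it base by base (A<->T, C<->G), keeping left-to-right order:
  [0:5] CCGTC -> GGCAG
  [5:10] CGGCC -> GCCGG
  [10:15] GAAAT -> CTTTA
Concatenate: GGCAGGCCGGCTTTA (length 15; written aligned with the template, i.e. 3'->5').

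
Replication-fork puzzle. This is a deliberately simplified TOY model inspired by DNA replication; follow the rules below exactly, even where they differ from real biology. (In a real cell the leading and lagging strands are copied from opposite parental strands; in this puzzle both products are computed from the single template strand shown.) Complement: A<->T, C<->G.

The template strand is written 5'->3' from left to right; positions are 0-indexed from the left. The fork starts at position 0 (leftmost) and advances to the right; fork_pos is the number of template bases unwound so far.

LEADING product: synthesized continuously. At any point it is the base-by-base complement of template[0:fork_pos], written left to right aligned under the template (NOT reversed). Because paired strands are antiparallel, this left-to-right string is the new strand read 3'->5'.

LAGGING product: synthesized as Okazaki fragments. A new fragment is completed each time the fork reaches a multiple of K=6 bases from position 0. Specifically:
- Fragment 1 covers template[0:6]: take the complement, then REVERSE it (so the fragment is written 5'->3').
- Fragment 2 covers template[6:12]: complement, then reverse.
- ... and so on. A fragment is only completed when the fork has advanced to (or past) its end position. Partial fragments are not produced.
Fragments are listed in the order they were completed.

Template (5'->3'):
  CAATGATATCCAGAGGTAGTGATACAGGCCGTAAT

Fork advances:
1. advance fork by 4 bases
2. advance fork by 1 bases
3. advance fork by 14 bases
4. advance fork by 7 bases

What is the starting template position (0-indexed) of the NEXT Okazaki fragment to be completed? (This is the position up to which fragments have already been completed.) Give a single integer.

Step 1: advance 4 -> fork_pos = 0 + 4 = 4. Next multiple of 6 is 6 (not reached); still 0 fragment(s).
Step 2: advance 1 -> fork_pos = 4 + 1 = 5. Next multiple of 6 is 6 (not reached); still 0 fragment(s).
Step 3: advance 14 -> fork_pos = 5 + 14 = 19. Reached multiple(s) of 6: 6, 12, 18 -> fragments 1-3 completed (3 total).
Step 4: advance 7 -> fork_pos = 19 + 7 = 26. Reached multiple(s) of 6: 24 -> fragment 4 completed (4 total).
4 fragment(s) completed, covering template[0:24] (4 x 6 = 24). The next fragment, fragment 5, covers template[24:30], so it starts at position 24.

Answer: 24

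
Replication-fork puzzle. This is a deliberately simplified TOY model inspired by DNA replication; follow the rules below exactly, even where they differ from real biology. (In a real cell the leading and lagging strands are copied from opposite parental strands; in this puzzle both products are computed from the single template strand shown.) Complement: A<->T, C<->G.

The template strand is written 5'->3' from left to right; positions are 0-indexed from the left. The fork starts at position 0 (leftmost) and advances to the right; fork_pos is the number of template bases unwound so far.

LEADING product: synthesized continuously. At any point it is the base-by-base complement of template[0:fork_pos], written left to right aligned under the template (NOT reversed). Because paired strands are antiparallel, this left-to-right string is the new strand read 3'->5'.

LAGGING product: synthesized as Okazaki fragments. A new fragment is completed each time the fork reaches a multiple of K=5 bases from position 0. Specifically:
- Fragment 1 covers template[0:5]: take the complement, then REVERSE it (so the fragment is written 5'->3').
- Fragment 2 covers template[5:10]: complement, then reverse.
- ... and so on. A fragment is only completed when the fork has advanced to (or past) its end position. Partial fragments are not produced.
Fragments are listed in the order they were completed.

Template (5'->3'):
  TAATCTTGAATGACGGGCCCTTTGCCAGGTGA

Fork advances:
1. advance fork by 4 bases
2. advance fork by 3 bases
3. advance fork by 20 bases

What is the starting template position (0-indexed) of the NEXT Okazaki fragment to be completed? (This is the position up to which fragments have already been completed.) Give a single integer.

Step 1: advance 4 -> fork_pos = 0 + 4 = 4. Next multiple of 5 is 5 (not reached); still 0 fragment(s).
Step 2: advance 3 -> fork_pos = 4 + 3 = 7. Reached multiple(s) of 5: 5 -> fragment 1 completed (1 total).
Step 3: advance 20 -> fork_pos = 7 + 20 = 27. Reached multiple(s) of 5: 10, 15, 20, 25 -> fragments 2-5 completed (5 total).
5 fragment(s) completed, covering template[0:25] (5 x 5 = 25). The next fragment, fragment 6, covers template[25:30], so it starts at position 25.

Answer: 25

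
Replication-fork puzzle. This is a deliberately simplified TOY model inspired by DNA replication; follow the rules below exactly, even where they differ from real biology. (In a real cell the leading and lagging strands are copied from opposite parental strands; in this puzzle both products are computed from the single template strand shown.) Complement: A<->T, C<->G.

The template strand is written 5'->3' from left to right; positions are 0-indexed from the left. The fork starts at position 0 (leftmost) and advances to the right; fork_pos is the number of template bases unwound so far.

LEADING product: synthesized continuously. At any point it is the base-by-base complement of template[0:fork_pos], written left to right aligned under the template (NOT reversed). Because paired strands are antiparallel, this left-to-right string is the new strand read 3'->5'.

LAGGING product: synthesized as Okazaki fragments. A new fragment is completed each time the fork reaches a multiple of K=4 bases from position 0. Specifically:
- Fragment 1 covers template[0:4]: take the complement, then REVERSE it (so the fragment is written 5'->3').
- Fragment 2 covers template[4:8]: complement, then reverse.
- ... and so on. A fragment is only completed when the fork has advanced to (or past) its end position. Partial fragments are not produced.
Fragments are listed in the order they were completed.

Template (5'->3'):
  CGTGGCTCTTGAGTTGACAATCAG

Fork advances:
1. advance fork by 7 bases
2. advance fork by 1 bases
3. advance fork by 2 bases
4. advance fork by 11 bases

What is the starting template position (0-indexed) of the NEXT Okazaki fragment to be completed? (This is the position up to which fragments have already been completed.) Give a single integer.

Step 1: advance 7 -> fork_pos = 0 + 7 = 7. Reached multiple(s) of 4: 4 -> fragment 1 completed (1 total).
Step 2: advance 1 -> fork_pos = 7 + 1 = 8. Reached multiple(s) of 4: 8 -> fragment 2 completed (2 total).
Step 3: advance 2 -> fork_pos = 8 + 2 = 10. Next multiple of 4 is 12 (not reached); still 2 fragment(s).
Step 4: advance 11 -> fork_pos = 10 + 11 = 21. Reached multiple(s) of 4: 12, 16, 20 -> fragments 3-5 completed (5 total).
5 fragment(s) completed, covering template[0:20] (5 x 4 = 20). The next fragment, fragment 6, covers template[20:24], so it starts at position 20.

Answer: 20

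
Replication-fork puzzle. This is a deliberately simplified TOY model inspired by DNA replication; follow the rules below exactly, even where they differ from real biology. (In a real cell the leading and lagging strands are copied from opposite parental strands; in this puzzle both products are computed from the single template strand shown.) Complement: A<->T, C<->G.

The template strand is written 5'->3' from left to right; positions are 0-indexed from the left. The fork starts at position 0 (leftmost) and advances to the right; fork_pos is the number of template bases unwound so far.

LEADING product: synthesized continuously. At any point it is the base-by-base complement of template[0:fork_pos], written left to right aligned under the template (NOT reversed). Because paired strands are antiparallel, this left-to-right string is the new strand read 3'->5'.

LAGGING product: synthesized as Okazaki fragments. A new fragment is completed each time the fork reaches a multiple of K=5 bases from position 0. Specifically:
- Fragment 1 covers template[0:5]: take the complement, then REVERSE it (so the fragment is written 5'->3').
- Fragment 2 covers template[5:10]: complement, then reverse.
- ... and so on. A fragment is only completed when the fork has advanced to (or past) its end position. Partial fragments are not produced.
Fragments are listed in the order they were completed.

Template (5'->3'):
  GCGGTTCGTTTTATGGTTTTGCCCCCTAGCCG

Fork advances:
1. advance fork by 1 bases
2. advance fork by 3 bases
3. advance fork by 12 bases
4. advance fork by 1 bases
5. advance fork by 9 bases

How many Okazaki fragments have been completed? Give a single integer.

Answer: 5

Derivation:
Step 1: advance 1 -> fork_pos = 0 + 1 = 1. Next multiple of 5 is 5 (not reached); still 0 fragment(s).
Step 2: advance 3 -> fork_pos = 1 + 3 = 4. Next multiple of 5 is 5 (not reached); still 0 fragment(s).
Step 3: advance 12 -> fork_pos = 4 + 12 = 16. Reached multiple(s) of 5: 5, 10, 15 -> fragments 1-3 completed (3 total).
Step 4: advance 1 -> fork_pos = 16 + 1 = 17. Next multiple of 5 is 20 (not reached); still 3 fragment(s).
Step 5: advance 9 -> fork_pos = 17 + 9 = 26. Reached multiple(s) of 5: 20, 25 -> fragments 4-5 completed (5 total).
Check: final fork_pos = 26; the multiples of 5 that are <= 26 are 5..25 -> 26 // 5 = 5 completed fragment(s).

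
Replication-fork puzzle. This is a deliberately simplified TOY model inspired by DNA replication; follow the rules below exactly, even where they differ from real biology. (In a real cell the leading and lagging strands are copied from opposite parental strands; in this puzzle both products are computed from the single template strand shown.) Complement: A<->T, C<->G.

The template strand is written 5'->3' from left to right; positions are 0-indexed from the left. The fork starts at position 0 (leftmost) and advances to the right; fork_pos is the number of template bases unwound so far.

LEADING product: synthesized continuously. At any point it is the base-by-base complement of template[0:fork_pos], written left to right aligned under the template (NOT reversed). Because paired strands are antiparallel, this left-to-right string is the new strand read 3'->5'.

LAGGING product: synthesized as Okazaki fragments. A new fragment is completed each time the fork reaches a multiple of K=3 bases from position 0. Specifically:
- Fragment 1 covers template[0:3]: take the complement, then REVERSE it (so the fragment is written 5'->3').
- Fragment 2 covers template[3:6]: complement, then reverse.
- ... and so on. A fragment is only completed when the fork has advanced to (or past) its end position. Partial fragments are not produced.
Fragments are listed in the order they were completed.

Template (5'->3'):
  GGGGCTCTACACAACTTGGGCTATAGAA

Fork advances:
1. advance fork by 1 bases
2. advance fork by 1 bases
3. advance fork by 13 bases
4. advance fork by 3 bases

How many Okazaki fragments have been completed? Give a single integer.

Step 1: advance 1 -> fork_pos = 0 + 1 = 1. Next multiple of 3 is 3 (not reached); still 0 fragment(s).
Step 2: advance 1 -> fork_pos = 1 + 1 = 2. Next multiple of 3 is 3 (not reached); still 0 fragment(s).
Step 3: advance 13 -> fork_pos = 2 + 13 = 15. Reached multiple(s) of 3: 3, 6, 9, 12, 15 -> fragments 1-5 completed (5 total).
Step 4: advance 3 -> fork_pos = 15 + 3 = 18. Reached multiple(s) of 3: 18 -> fragment 6 completed (6 total).
Check: final fork_pos = 18; the multiples of 3 that are <= 18 are 3..18 -> 18 // 3 = 6 completed fragment(s).

Answer: 6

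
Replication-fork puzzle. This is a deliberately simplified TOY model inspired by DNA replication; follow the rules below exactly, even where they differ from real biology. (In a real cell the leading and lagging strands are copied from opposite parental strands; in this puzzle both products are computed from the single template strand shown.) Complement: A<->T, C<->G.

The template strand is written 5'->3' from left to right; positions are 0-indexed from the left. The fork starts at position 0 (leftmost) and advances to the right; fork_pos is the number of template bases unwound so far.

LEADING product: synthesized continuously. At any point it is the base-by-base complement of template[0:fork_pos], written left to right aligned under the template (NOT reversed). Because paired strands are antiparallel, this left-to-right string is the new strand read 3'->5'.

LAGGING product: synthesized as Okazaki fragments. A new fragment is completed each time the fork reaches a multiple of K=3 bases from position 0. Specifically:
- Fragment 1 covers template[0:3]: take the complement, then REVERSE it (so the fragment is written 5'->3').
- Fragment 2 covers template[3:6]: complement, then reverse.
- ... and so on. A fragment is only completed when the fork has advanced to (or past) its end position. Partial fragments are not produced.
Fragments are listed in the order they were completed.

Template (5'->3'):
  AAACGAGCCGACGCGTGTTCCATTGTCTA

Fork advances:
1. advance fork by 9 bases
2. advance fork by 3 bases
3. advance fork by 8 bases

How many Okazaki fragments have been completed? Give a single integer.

Step 1: advance 9 -> fork_pos = 0 + 9 = 9. Reached multiple(s) of 3: 3, 6, 9 -> fragments 1-3 completed (3 total).
Step 2: advance 3 -> fork_pos = 9 + 3 = 12. Reached multiple(s) of 3: 12 -> fragment 4 completed (4 total).
Step 3: advance 8 -> fork_pos = 12 + 8 = 20. Reached multiple(s) of 3: 15, 18 -> fragments 5-6 completed (6 total).
Check: final fork_pos = 20; the multiples of 3 that are <= 20 are 3..18 -> 20 // 3 = 6 completed fragment(s).

Answer: 6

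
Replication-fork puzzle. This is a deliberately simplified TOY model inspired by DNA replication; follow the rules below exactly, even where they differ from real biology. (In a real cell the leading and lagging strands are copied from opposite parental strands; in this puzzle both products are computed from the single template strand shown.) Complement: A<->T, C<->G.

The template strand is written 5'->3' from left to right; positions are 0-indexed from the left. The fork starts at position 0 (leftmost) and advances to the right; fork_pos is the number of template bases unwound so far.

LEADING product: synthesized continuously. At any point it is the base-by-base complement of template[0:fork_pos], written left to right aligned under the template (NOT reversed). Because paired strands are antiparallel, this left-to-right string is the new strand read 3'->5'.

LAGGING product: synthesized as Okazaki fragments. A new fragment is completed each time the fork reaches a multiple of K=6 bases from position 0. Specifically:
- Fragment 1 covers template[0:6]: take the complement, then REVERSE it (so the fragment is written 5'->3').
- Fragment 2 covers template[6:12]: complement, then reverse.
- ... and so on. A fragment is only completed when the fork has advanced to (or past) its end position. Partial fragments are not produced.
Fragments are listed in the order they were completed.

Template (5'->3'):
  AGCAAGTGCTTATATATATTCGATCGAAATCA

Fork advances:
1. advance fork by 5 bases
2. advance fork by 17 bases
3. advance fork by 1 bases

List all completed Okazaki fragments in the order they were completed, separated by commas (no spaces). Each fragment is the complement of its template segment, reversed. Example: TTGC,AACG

Answer: CTTGCT,TAAGCA,TATATA

Derivation:
Step 1: advance 5 -> fork_pos = 0 + 5 = 5. Next multiple of 6 is 6 (not reached); still 0 fragment(s).
Step 2: advance 17 -> fork_pos = 5 + 17 = 22. Reached multiple(s) of 6: 6, 12, 18 -> fragments 1-3 completed (3 total).
Step 3: advance 1 -> fork_pos = 22 + 1 = 23. Next multiple of 6 is 24 (not reached); still 3 fragment(s).
Final fork_pos = 23, so 3 fragment(s) are complete. Build each: template segment -> complement -> reverse.
Fragment 1: template[0:6] = AGCAAG -> complement TCGTTC -> reversed CTTGCT
Fragment 2: template[6:12] = TGCTTA -> complement ACGAAT -> reversed TAAGCA
Fragment 3: template[12:18] = TATATA -> complement ATATAT -> reversed TATATA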